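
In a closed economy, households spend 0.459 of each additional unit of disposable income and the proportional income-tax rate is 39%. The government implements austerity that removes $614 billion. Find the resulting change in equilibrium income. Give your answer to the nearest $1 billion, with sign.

Spending multiplier = 1/(1 − c(1−t)) = 1/(1 − 0.459×0.61) = 1/0.72001 ≈ 1.389.
ΔY = k × ΔG = (−$614 billion) / 0.72001 ≈ −$853 billion.

−$853 billion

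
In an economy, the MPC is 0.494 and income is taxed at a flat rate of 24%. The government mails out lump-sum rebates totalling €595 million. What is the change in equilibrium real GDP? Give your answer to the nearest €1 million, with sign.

+€471 million

A lump-sum tax change of −€595 million shifts disposable income by +€595 million; first-round consumption changes by −c × ΔT = −0.494 × (−€595 million) = +€293.93 million.
Expenditure multiplier = 1/(1 − c(1−t)) = 1/(1 − 0.494×0.76) = 1/0.62456 ≈ 1.601.
The tax multiplier is −c × k ≈ −0.791, so ΔY = k × (−c·ΔT) = (+€293.93 million) / 0.62456 ≈ +€471 million.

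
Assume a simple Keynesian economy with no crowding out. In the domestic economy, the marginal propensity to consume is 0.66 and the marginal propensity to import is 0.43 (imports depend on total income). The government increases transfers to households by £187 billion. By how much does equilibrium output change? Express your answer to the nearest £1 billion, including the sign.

+£160 billion

The transfer change shifts disposable income by +£187 billion, so first-round consumption changes by c·ΔTR = 0.66 × (+£187 billion) = +£123.42 billion.
Expenditure multiplier = 1/(1 − c + m) = 1/(1 − 0.66 + 0.43) = 1/0.77 ≈ 1.299.
The transfer multiplier is c × k ≈ 0.857, so ΔY = k × (c·ΔTR) = (+£123.42 billion) / 0.77 ≈ +£160 billion.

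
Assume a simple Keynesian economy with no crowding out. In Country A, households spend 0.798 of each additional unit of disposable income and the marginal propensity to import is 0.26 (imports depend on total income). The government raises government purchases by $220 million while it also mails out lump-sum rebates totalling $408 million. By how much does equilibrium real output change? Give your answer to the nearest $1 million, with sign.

+$1,181 million

Expenditure multiplier = 1/(1 − c + m) = 1/(1 − 0.798 + 0.26) = 1/0.462 ≈ 2.165.
ΔG contributes k·ΔG = (+$220 million) / 0.462 ≈ +$476.2 million.
ΔT of −$408 million changes first-round spending by −c·ΔT = +$325.584 million, contributing k·(−c·ΔT) = (+$325.584 million) / 0.462 ≈ +$704.7 million.
Net ΔY = k(ΔG − c·ΔT) = (+$545.584 million) / 0.462 ≈ +$1,181 million.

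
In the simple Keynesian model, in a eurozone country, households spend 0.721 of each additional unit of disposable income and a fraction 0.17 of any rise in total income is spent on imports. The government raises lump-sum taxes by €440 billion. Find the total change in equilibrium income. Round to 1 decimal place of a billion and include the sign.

−€706.5 billion

A lump-sum tax change of +€440 billion shifts disposable income by −€440 billion; first-round consumption changes by −c × ΔT = −0.721 × (+€440 billion) = −€317.24 billion.
Expenditure multiplier = 1/(1 − c + m) = 1/(1 − 0.721 + 0.17) = 1/0.449 ≈ 2.227.
The tax multiplier is −c × k ≈ −1.606, so ΔY = k × (−c·ΔT) = (−€317.24 billion) / 0.449 ≈ −€706.5 billion.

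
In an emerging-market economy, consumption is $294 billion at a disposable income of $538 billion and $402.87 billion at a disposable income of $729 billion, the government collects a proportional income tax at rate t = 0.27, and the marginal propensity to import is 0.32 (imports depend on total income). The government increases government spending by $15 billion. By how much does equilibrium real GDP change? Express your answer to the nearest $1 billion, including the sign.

MPC = ΔC/ΔYd = (402.87 − 294)/(729 − 538) = 108.87/191 = 0.57.
Government-spending multiplier = 1/(1 − c(1−t) + m) = 1/(1 − 0.57×0.73 + 0.32) = 1/0.9039 ≈ 1.106.
ΔY = k × ΔG = (+$15 billion) / 0.9039 ≈ +$17 billion.

+$17 billion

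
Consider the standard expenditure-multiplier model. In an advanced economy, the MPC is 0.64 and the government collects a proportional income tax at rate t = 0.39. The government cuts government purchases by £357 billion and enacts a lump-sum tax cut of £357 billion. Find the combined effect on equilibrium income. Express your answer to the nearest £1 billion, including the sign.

Expenditure multiplier = 1/(1 − c(1−t)) = 1/(1 − 0.64×0.61) = 1/0.6096 ≈ 1.64.
ΔG contributes k·ΔG = (−£357 billion) / 0.6096 ≈ −£585.6 billion.
ΔT of −£357 billion changes first-round spending by −c·ΔT = +£228.48 billion, contributing k·(−c·ΔT) = (+£228.48 billion) / 0.6096 ≈ +£374.8 billion.
Net ΔY = k(ΔG − c·ΔT) = (−£128.52 billion) / 0.6096 ≈ −£211 billion.

−£211 billion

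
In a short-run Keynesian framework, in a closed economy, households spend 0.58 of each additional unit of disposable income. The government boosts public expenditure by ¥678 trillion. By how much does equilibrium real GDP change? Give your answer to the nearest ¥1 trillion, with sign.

+¥1,614 trillion

Expenditure multiplier = 1/(1 − MPC) = 1/(1 − 0.58) = 1/0.42 ≈ 2.381.
ΔY = k × ΔG = (+¥678 trillion) / 0.42 ≈ +¥1,614 trillion.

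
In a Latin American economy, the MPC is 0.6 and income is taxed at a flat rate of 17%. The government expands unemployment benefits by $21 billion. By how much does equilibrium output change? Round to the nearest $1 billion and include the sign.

The transfer change shifts disposable income by +$21 billion, so first-round consumption changes by c·ΔTR = 0.6 × (+$21 billion) = +$12.6 billion.
Expenditure multiplier = 1/(1 − c(1−t)) = 1/(1 − 0.6×0.83) = 1/0.502 ≈ 1.992.
The transfer multiplier is c × k ≈ 1.195, so ΔY = k × (c·ΔTR) = (+$12.6 billion) / 0.502 ≈ +$25 billion.

+$25 billion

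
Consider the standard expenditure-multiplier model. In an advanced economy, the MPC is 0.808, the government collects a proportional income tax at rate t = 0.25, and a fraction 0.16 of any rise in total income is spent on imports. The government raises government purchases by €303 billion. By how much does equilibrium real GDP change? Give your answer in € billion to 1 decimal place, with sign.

Spending multiplier = 1/(1 − c(1−t) + m) = 1/(1 − 0.808×0.75 + 0.16) = 1/0.554 ≈ 1.805.
ΔY = k × ΔG = (+€303 billion) / 0.554 ≈ +€546.9 billion.

+€546.9 billion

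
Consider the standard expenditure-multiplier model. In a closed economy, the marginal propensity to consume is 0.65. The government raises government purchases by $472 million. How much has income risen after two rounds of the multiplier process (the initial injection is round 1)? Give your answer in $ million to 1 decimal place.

$778.8 million

Round 1 adds ΔG = $472 million; each later round is MPC = 0.65 times the previous.
After 2 rounds: 472 + 306.8 = ΔG·(1 − c^2)/(1 − c) = 472 × (1 − 0.4225)/0.35 = $778.8 million.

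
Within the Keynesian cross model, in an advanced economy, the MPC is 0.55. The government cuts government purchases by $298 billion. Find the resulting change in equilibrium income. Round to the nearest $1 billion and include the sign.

Government-spending multiplier = 1/(1 − MPC) = 1/(1 − 0.55) = 1/0.45 ≈ 2.222.
ΔY = k × ΔG = (−$298 billion) / 0.45 ≈ −$662 billion.

−$662 billion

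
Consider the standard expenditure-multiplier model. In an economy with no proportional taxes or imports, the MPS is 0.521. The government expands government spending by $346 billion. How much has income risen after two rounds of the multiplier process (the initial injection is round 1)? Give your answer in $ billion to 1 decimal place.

MPC = 1 − MPS = 1 − 0.521 = 0.479.
Round 1 adds ΔG = $346 billion; each later round is MPC = 0.479 times the previous.
After 2 rounds: 346 + 165.734 = ΔG·(1 − c^2)/(1 − c) = 346 × (1 − 0.229441)/0.521 ≈ $511.7 billion.

$511.7 billion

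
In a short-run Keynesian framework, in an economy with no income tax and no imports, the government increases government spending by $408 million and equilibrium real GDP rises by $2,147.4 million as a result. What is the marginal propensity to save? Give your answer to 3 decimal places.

0.190

Implied spending multiplier k = ΔY/ΔG = 2,147.4/408 ≈ 5.2632.
Since k = 1/(1 − MPC), MPC = 1 − 1/k = 1 − ΔG/ΔY = 1 − 408/2,147.4 ≈ 0.810.
MPS = 1 − MPC = 0.190.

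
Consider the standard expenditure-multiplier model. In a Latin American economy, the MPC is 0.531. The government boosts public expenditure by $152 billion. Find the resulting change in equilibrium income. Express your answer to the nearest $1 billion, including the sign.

+$324 billion

Spending multiplier = 1/(1 − MPC) = 1/(1 − 0.531) = 1/0.469 ≈ 2.132.
ΔY = k × ΔG = (+$152 billion) / 0.469 ≈ +$324 billion.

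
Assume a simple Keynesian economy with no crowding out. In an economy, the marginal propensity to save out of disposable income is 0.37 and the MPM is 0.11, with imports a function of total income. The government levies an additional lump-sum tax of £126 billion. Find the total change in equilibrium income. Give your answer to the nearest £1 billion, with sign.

−£165 billion

MPC = 1 − MPS = 1 − 0.37 = 0.63.
A lump-sum tax change of +£126 billion shifts disposable income by −£126 billion; first-round consumption changes by −c × ΔT = −0.63 × (+£126 billion) = −£79.38 billion.
Expenditure multiplier = 1/(1 − c + m) = 1/(1 − 0.63 + 0.11) = 1/0.48 ≈ 2.083.
The tax multiplier is −c × k ≈ −1.313, so ΔY = k × (−c·ΔT) = (−£79.38 billion) / 0.48 ≈ −£165 billion.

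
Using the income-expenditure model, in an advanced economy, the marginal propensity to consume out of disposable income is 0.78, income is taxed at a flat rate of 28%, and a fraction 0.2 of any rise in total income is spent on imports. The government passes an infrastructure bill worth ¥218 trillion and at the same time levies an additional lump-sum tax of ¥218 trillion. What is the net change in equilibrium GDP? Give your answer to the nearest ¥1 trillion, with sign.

+¥75 trillion

Expenditure multiplier = 1/(1 − c(1−t) + m) = 1/(1 − 0.78×0.72 + 0.2) = 1/0.6384 ≈ 1.566.
ΔG contributes k·ΔG = (+¥218 trillion) / 0.6384 ≈ +¥341.5 trillion.
ΔT of +¥218 trillion changes first-round spending by −c·ΔT = −¥170.04 trillion, contributing k·(−c·ΔT) = (−¥170.04 trillion) / 0.6384 ≈ −¥266.4 trillion.
Net ΔY = k(ΔG − c·ΔT) = (+¥47.96 trillion) / 0.6384 ≈ +¥75 trillion.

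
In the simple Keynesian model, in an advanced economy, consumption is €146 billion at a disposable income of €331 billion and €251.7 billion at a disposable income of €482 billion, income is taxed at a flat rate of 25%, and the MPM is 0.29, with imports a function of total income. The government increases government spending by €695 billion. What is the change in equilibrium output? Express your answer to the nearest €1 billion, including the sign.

MPC = ΔC/ΔYd = (251.7 − 146)/(482 − 331) = 105.7/151 = 0.7.
Spending multiplier = 1/(1 − c(1−t) + m) = 1/(1 − 0.7×0.75 + 0.29) = 1/0.765 ≈ 1.307.
ΔY = k × ΔG = (+€695 billion) / 0.765 ≈ +€908 billion.

+€908 billion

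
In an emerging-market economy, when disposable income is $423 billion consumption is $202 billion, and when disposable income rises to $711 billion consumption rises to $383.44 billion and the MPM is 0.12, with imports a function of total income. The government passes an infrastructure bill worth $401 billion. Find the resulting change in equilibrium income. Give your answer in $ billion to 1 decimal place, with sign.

+$818.4 billion

MPC = ΔC/ΔYd = (383.44 − 202)/(711 − 423) = 181.44/288 = 0.63.
Spending multiplier = 1/(1 − c + m) = 1/(1 − 0.63 + 0.12) = 1/0.49 ≈ 2.041.
ΔY = k × ΔG = (+$401 billion) / 0.49 ≈ +$818.4 billion.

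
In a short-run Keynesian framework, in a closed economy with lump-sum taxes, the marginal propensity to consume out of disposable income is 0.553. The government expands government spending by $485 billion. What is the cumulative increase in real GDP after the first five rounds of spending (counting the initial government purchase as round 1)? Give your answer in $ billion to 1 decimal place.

$1,028.9 billion

Round 1 adds ΔG = $485 billion; each later round is MPC = 0.553 times the previous.
After 5 rounds: 485 + 268.205 + 148.317365 + 82.019502845 + 45.356785073285 = ΔG·(1 − c^5)/(1 − c) = 485 × (1 − 0.051716086897993)/0.447 ≈ $1,028.9 billion.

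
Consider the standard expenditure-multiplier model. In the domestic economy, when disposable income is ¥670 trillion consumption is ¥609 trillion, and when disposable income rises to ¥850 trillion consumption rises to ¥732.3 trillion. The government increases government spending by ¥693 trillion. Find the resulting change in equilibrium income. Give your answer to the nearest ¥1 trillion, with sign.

+¥2,200 trillion

MPC = ΔC/ΔYd = (732.3 − 609)/(850 − 670) = 123.3/180 = 0.685.
Expenditure multiplier = 1/(1 − MPC) = 1/(1 − 0.685) = 1/0.315 ≈ 3.175.
ΔY = k × ΔG = (+¥693 trillion) / 0.315 = +¥2,200 trillion.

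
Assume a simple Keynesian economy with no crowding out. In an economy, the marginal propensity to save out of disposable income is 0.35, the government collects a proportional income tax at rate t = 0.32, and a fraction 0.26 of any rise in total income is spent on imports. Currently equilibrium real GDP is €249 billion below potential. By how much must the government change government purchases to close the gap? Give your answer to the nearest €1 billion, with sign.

+€204 billion

MPC = 1 − MPS = 1 − 0.35 = 0.65.
Spending multiplier = 1/(1 − c(1−t) + m) = 1/(1 − 0.65×0.68 + 0.26) = 1/0.818 ≈ 1.222.
Need ΔY = +€249 billion, so ΔG = ΔY/k = (+€249 billion) × 0.818 ≈ +€204 billion.
The government should increase government purchases by €204 billion.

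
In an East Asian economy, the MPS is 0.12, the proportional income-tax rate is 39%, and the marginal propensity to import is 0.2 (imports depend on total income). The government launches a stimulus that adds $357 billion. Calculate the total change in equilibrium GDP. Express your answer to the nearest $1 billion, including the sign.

+$538 billion

MPC = 1 − MPS = 1 − 0.12 = 0.88.
Government-spending multiplier = 1/(1 − c(1−t) + m) = 1/(1 − 0.88×0.61 + 0.2) = 1/0.6632 ≈ 1.508.
ΔY = k × ΔG = (+$357 billion) / 0.6632 ≈ +$538 billion.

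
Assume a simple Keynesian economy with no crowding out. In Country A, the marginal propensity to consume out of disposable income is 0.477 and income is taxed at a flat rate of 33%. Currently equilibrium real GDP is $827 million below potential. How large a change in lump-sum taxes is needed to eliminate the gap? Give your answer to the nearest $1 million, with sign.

−$1,180 million

Spending multiplier = 1/(1 − c(1−t)) = 1/(1 − 0.477×0.67) = 1/0.68041 ≈ 1.47.
Tax multiplier = −c·k = −0.477/0.68041 ≈ −0.701. Need ΔY = +$827 million, so ΔT = ΔY/(−c·k) = −(+$827 million) × 0.68041 / 0.477 ≈ −$1,180 million.
The government should cut lump-sum taxes by $1,180 million.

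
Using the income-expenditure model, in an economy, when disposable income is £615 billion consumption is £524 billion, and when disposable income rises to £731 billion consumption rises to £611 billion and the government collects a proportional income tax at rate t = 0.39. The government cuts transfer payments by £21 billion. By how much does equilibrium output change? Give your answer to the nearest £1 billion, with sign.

−£29 billion

MPC = ΔC/ΔYd = (611 − 524)/(731 − 615) = 87/116 = 0.75.
The transfer change shifts disposable income by −£21 billion, so first-round consumption changes by c·ΔTR = 0.75 × (−£21 billion) = −£15.75 billion.
Expenditure multiplier = 1/(1 − c(1−t)) = 1/(1 − 0.75×0.61) = 1/0.5425 ≈ 1.843.
The transfer multiplier is c × k ≈ 1.382, so ΔY = k × (c·ΔTR) = (−£15.75 billion) / 0.5425 ≈ −£29 billion.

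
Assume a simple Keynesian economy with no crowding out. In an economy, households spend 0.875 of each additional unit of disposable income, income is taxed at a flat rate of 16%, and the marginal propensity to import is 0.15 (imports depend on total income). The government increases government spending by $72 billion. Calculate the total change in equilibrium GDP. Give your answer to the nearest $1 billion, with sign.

+$173 billion

Expenditure multiplier = 1/(1 − c(1−t) + m) = 1/(1 − 0.875×0.84 + 0.15) = 1/0.415 ≈ 2.41.
ΔY = k × ΔG = (+$72 billion) / 0.415 ≈ +$173 billion.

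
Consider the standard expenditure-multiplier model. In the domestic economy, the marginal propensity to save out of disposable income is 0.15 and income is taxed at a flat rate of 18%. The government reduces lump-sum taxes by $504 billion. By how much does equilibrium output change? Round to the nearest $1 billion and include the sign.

+$1,414 billion

MPC = 1 − MPS = 1 − 0.15 = 0.85.
A lump-sum tax change of −$504 billion shifts disposable income by +$504 billion; first-round consumption changes by −c × ΔT = −0.85 × (−$504 billion) = +$428.4 billion.
Expenditure multiplier = 1/(1 − c(1−t)) = 1/(1 − 0.85×0.82) = 1/0.303 ≈ 3.3.
The tax multiplier is −c × k ≈ −2.805, so ΔY = k × (−c·ΔT) = (+$428.4 billion) / 0.303 ≈ +$1,414 billion.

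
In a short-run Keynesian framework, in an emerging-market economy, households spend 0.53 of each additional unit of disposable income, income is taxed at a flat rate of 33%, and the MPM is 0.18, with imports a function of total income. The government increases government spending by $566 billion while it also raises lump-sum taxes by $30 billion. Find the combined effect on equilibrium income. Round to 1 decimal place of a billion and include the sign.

+$666.9 billion

Expenditure multiplier = 1/(1 − c(1−t) + m) = 1/(1 − 0.53×0.67 + 0.18) = 1/0.8249 ≈ 1.212.
ΔG contributes k·ΔG = (+$566 billion) / 0.8249 ≈ +$686.1 billion.
ΔT of +$30 billion changes first-round spending by −c·ΔT = −$15.9 billion, contributing k·(−c·ΔT) = (−$15.9 billion) / 0.8249 ≈ −$19.3 billion.
Net ΔY = k(ΔG − c·ΔT) = (+$550.1 billion) / 0.8249 ≈ +$666.9 billion.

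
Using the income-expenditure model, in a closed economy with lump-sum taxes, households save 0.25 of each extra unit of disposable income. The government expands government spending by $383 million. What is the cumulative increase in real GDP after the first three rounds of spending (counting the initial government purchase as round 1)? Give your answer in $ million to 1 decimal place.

$885.7 million

MPC = 1 − MPS = 1 − 0.25 = 0.75.
Round 1 adds ΔG = $383 million; each later round is MPC = 0.75 times the previous.
After 3 rounds: 383 + 287.25 + 215.4375 = ΔG·(1 − c^3)/(1 − c) = 383 × (1 − 0.421875)/0.25 ≈ $885.7 million.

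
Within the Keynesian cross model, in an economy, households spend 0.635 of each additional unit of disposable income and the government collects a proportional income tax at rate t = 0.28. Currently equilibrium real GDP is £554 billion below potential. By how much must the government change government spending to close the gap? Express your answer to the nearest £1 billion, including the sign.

+£301 billion

Spending multiplier = 1/(1 − c(1−t)) = 1/(1 − 0.635×0.72) = 1/0.5428 ≈ 1.842.
Need ΔY = +£554 billion, so ΔG = ΔY/k = (+£554 billion) × 0.5428 ≈ +£301 billion.
The government should increase government spending by £301 billion.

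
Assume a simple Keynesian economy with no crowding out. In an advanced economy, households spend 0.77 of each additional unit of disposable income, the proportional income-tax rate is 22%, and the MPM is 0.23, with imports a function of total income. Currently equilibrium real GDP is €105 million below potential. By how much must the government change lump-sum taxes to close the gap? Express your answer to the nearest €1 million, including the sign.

−€86 million

Spending multiplier = 1/(1 − c(1−t) + m) = 1/(1 − 0.77×0.78 + 0.23) = 1/0.6294 ≈ 1.589.
Tax multiplier = −c·k = −0.77/0.6294 ≈ −1.223. Need ΔY = +€105 million, so ΔT = ΔY/(−c·k) = −(+€105 million) × 0.6294 / 0.77 ≈ −€86 million.
The government should cut lump-sum taxes by €86 million.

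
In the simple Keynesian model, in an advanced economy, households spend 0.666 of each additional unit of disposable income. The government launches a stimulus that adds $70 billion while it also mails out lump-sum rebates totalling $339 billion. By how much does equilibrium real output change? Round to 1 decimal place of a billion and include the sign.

Expenditure multiplier = 1/(1 − MPC) = 1/(1 − 0.666) = 1/0.334 ≈ 2.994.
ΔG contributes k·ΔG = (+$70 billion) / 0.334 ≈ +$209.6 billion.
ΔT of −$339 billion changes first-round spending by −c·ΔT = +$225.774 billion, contributing k·(−c·ΔT) = (+$225.774 billion) / 0.334 ≈ +$676 billion.
Net ΔY = k(ΔG − c·ΔT) = (+$295.774 billion) / 0.334 ≈ +$885.6 billion.

+$885.6 billion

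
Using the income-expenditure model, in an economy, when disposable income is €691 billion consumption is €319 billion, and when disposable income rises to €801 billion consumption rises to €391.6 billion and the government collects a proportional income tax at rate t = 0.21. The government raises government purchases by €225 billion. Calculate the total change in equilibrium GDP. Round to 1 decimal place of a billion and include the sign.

MPC = ΔC/ΔYd = (391.6 − 319)/(801 − 691) = 72.6/110 = 0.66.
Government-spending multiplier = 1/(1 − c(1−t)) = 1/(1 − 0.66×0.79) = 1/0.4786 ≈ 2.089.
ΔY = k × ΔG = (+€225 billion) / 0.4786 ≈ +€470.1 billion.

+€470.1 billion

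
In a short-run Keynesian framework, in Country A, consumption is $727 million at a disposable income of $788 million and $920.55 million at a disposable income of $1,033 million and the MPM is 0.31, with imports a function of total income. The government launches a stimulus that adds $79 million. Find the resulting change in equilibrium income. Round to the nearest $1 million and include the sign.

+$152 million

MPC = ΔC/ΔYd = (920.55 − 727)/(1,033 − 788) = 193.55/245 = 0.79.
Government-spending multiplier = 1/(1 − c + m) = 1/(1 − 0.79 + 0.31) = 1/0.52 ≈ 1.923.
ΔY = k × ΔG = (+$79 million) / 0.52 ≈ +$152 million.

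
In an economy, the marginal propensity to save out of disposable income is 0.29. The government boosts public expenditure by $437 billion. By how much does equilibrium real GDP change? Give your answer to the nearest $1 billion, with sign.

+$1,507 billion

MPC = 1 − MPS = 1 − 0.29 = 0.71.
Expenditure multiplier = 1/(1 − MPC) = 1/(1 − 0.71) = 1/0.29 ≈ 3.448.
ΔY = k × ΔG = (+$437 billion) / 0.29 ≈ +$1,507 billion.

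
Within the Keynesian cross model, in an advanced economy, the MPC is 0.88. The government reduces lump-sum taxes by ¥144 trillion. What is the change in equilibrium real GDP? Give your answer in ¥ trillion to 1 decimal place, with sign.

+¥1,056.0 trillion

A lump-sum tax change of −¥144 trillion shifts disposable income by +¥144 trillion; first-round consumption changes by −c × ΔT = −0.88 × (−¥144 trillion) = +¥126.72 trillion.
Expenditure multiplier = 1/(1 − MPC) = 1/(1 − 0.88) = 1/0.12 ≈ 8.333.
The tax multiplier is −c × k ≈ −7.333, so ΔY = k × (−c·ΔT) = (+¥126.72 trillion) / 0.12 = +¥1,056 trillion.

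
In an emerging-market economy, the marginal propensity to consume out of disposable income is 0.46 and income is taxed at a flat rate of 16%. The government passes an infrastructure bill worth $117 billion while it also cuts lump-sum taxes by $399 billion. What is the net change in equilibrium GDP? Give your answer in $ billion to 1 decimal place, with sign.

Expenditure multiplier = 1/(1 − c(1−t)) = 1/(1 − 0.46×0.84) = 1/0.6136 ≈ 1.63.
ΔG contributes k·ΔG = (+$117 billion) / 0.6136 ≈ +$190.7 billion.
ΔT of −$399 billion changes first-round spending by −c·ΔT = +$183.54 billion, contributing k·(−c·ΔT) = (+$183.54 billion) / 0.6136 ≈ +$299.1 billion.
Net ΔY = k(ΔG − c·ΔT) = (+$300.54 billion) / 0.6136 ≈ +$489.8 billion.

+$489.8 billion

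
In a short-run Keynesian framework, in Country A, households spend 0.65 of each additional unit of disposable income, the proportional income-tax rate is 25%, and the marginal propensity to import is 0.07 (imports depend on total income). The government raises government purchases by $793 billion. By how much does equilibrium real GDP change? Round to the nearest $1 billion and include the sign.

+$1,361 billion

Government-spending multiplier = 1/(1 − c(1−t) + m) = 1/(1 − 0.65×0.75 + 0.07) = 1/0.5825 ≈ 1.717.
ΔY = k × ΔG = (+$793 billion) / 0.5825 ≈ +$1,361 billion.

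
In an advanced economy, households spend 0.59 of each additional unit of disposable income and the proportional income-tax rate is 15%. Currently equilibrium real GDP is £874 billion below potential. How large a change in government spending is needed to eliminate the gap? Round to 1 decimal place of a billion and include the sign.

Spending multiplier = 1/(1 − c(1−t)) = 1/(1 − 0.59×0.85) = 1/0.4985 ≈ 2.006.
Need ΔY = +£874 billion, so ΔG = ΔY/k = (+£874 billion) × 0.4985 ≈ +£435.7 billion.
The government should increase government spending by £435.7 billion.

+£435.7 billion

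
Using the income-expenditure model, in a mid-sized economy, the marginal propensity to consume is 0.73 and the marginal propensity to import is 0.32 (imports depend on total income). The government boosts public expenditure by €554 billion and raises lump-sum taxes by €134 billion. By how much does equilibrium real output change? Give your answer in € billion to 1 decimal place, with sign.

Expenditure multiplier = 1/(1 − c + m) = 1/(1 − 0.73 + 0.32) = 1/0.59 ≈ 1.695.
ΔG contributes k·ΔG = (+€554 billion) / 0.59 ≈ +€939 billion.
ΔT of +€134 billion changes first-round spending by −c·ΔT = −€97.82 billion, contributing k·(−c·ΔT) = (−€97.82 billion) / 0.59 ≈ −€165.8 billion.
Net ΔY = k(ΔG − c·ΔT) = (+€456.18 billion) / 0.59 ≈ +€773.2 billion.

+€773.2 billion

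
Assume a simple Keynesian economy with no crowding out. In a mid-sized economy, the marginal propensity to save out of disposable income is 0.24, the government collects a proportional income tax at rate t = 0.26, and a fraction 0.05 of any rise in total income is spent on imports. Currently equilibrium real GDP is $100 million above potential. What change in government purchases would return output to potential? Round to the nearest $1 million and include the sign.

−$49 million

MPC = 1 − MPS = 1 − 0.24 = 0.76.
Spending multiplier = 1/(1 − c(1−t) + m) = 1/(1 − 0.76×0.74 + 0.05) = 1/0.4876 ≈ 2.051.
Need ΔY = −$100 million, so ΔG = ΔY/k = (−$100 million) × 0.4876 ≈ −$49 million.
The government should cut government purchases by $49 million.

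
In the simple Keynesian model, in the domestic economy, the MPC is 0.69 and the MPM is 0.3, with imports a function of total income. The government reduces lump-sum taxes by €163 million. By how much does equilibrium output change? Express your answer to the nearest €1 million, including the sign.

+€184 million

A lump-sum tax change of −€163 million shifts disposable income by +€163 million; first-round consumption changes by −c × ΔT = −0.69 × (−€163 million) = +€112.47 million.
Expenditure multiplier = 1/(1 − c + m) = 1/(1 − 0.69 + 0.3) = 1/0.61 ≈ 1.639.
The tax multiplier is −c × k ≈ −1.131, so ΔY = k × (−c·ΔT) = (+€112.47 million) / 0.61 ≈ +€184 million.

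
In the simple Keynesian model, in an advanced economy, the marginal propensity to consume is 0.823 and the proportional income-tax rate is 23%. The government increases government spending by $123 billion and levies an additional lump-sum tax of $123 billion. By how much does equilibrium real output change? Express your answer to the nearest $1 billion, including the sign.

Expenditure multiplier = 1/(1 − c(1−t)) = 1/(1 − 0.823×0.77) = 1/0.36629 ≈ 2.73.
ΔG contributes k·ΔG = (+$123 billion) / 0.36629 ≈ +$335.8 billion.
ΔT of +$123 billion changes first-round spending by −c·ΔT = −$101.229 billion, contributing k·(−c·ΔT) = (−$101.229 billion) / 0.36629 ≈ −$276.4 billion.
Net ΔY = k(ΔG − c·ΔT) = (+$21.771 billion) / 0.36629 ≈ +$59 billion.

+$59 billion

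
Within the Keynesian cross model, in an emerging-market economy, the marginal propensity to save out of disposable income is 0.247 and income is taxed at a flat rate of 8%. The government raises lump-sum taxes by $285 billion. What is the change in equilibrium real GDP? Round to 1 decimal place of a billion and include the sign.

−$698.5 billion

MPC = 1 − MPS = 1 − 0.247 = 0.753.
A lump-sum tax change of +$285 billion shifts disposable income by −$285 billion; first-round consumption changes by −c × ΔT = −0.753 × (+$285 billion) = −$214.605 billion.
Expenditure multiplier = 1/(1 − c(1−t)) = 1/(1 − 0.753×0.92) = 1/0.30724 ≈ 3.255.
The tax multiplier is −c × k ≈ −2.451, so ΔY = k × (−c·ΔT) = (−$214.605 billion) / 0.30724 ≈ −$698.5 billion.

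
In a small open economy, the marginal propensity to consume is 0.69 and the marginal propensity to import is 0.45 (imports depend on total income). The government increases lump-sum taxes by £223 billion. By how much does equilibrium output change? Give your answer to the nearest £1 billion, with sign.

−£202 billion

A lump-sum tax change of +£223 billion shifts disposable income by −£223 billion; first-round consumption changes by −c × ΔT = −0.69 × (+£223 billion) = −£153.87 billion.
Expenditure multiplier = 1/(1 − c + m) = 1/(1 − 0.69 + 0.45) = 1/0.76 ≈ 1.316.
The tax multiplier is −c × k ≈ −0.908, so ΔY = k × (−c·ΔT) = (−£153.87 billion) / 0.76 ≈ −£202 billion.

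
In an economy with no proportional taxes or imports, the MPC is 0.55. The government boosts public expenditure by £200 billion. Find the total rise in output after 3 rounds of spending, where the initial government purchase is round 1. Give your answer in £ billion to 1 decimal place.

£370.5 billion

Round 1 adds ΔG = £200 billion; each later round is MPC = 0.55 times the previous.
After 3 rounds: 200 + 110 + 60.5 = ΔG·(1 − c^3)/(1 − c) = 200 × (1 − 0.166375)/0.45 = £370.5 billion.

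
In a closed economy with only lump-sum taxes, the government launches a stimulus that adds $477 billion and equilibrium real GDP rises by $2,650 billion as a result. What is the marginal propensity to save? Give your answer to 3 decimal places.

Implied spending multiplier k = ΔY/ΔG = 2,650/477 ≈ 5.5556.
Since k = 1/(1 − MPC), MPC = 1 − 1/k = 1 − ΔG/ΔY = 1 − 477/2,650 = 0.820.
MPS = 1 − MPC = 0.180.

0.180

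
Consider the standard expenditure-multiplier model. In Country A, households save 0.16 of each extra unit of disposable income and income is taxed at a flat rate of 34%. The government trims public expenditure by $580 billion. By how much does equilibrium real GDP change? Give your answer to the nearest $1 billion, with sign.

−$1,302 billion

MPC = 1 − MPS = 1 − 0.16 = 0.84.
Expenditure multiplier = 1/(1 − c(1−t)) = 1/(1 − 0.84×0.66) = 1/0.4456 ≈ 2.244.
ΔY = k × ΔG = (−$580 billion) / 0.4456 ≈ −$1,302 billion.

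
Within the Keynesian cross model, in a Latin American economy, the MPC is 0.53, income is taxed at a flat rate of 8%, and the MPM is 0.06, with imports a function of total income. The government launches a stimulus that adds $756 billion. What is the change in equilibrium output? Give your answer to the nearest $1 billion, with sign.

+$1,321 billion

Spending multiplier = 1/(1 − c(1−t) + m) = 1/(1 − 0.53×0.92 + 0.06) = 1/0.5724 ≈ 1.747.
ΔY = k × ΔG = (+$756 billion) / 0.5724 ≈ +$1,321 billion.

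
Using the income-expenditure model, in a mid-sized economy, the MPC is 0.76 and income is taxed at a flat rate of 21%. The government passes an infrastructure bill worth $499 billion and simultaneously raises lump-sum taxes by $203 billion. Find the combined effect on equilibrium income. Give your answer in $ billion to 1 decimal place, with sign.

Expenditure multiplier = 1/(1 − c(1−t)) = 1/(1 − 0.76×0.79) = 1/0.3996 ≈ 2.503.
ΔG contributes k·ΔG = (+$499 billion) / 0.3996 ≈ +$1,248.7 billion.
ΔT of +$203 billion changes first-round spending by −c·ΔT = −$154.28 billion, contributing k·(−c·ΔT) = (−$154.28 billion) / 0.3996 ≈ −$386.1 billion.
Net ΔY = k(ΔG − c·ΔT) = (+$344.72 billion) / 0.3996 ≈ +$862.7 billion.

+$862.7 billion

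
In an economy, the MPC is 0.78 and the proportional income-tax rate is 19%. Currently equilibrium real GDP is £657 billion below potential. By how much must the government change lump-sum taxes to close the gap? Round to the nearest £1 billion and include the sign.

−£310 billion

Spending multiplier = 1/(1 − c(1−t)) = 1/(1 − 0.78×0.81) = 1/0.3682 ≈ 2.716.
Tax multiplier = −c·k = −0.78/0.3682 ≈ −2.118. Need ΔY = +£657 billion, so ΔT = ΔY/(−c·k) = −(+£657 billion) × 0.3682 / 0.78 ≈ −£310 billion.
The government should cut lump-sum taxes by £310 billion.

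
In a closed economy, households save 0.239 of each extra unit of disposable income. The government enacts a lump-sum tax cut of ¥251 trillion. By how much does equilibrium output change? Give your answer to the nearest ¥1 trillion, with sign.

MPC = 1 − MPS = 1 − 0.239 = 0.761.
A lump-sum tax change of −¥251 trillion shifts disposable income by +¥251 trillion; first-round consumption changes by −c × ΔT = −0.761 × (−¥251 trillion) = +¥191.011 trillion.
Expenditure multiplier = 1/(1 − MPC) = 1/(1 − 0.761) = 1/0.239 ≈ 4.184.
The tax multiplier is −c × k ≈ −3.184, so ΔY = k × (−c·ΔT) = (+¥191.011 trillion) / 0.239 ≈ +¥799 trillion.

+¥799 trillion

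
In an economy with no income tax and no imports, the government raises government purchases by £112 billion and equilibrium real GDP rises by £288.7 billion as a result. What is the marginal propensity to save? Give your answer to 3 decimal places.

Implied spending multiplier k = ΔY/ΔG = 288.7/112 ≈ 2.5777.
Since k = 1/(1 − MPC), MPC = 1 − 1/k = 1 − ΔG/ΔY = 1 − 112/288.7 ≈ 0.612.
MPS = 1 − MPC = 0.388.

0.388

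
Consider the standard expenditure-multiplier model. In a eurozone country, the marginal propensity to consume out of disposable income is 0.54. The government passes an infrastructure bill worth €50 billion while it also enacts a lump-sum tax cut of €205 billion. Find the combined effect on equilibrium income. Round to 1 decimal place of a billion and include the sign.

Expenditure multiplier = 1/(1 − MPC) = 1/(1 − 0.54) = 1/0.46 ≈ 2.174.
ΔG contributes k·ΔG = (+€50 billion) / 0.46 ≈ +€108.7 billion.
ΔT of −€205 billion changes first-round spending by −c·ΔT = +€110.7 billion, contributing k·(−c·ΔT) = (+€110.7 billion) / 0.46 ≈ +€240.7 billion.
Net ΔY = k(ΔG − c·ΔT) = (+€160.7 billion) / 0.46 ≈ +€349.3 billion.

+€349.3 billion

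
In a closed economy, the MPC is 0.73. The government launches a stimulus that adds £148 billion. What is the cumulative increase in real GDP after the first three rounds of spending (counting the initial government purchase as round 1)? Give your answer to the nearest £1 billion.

Round 1 adds ΔG = £148 billion; each later round is MPC = 0.73 times the previous.
After 3 rounds: 148 + 108.04 + 78.8692 = ΔG·(1 − c^3)/(1 − c) = 148 × (1 − 0.389017)/0.27 ≈ £335 billion.

£335 billion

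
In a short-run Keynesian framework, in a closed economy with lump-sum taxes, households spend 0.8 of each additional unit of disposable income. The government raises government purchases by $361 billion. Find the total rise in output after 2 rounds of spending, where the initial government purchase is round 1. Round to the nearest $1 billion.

Round 1 adds ΔG = $361 billion; each later round is MPC = 0.8 times the previous.
After 2 rounds: 361 + 288.8 = ΔG·(1 − c^2)/(1 − c) = 361 × (1 − 0.64)/0.2 ≈ $650 billion.

$650 billion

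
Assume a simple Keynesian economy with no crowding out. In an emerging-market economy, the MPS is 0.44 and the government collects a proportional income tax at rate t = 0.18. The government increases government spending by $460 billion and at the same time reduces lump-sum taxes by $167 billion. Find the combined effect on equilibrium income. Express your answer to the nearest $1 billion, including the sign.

MPC = 1 − MPS = 1 − 0.44 = 0.56.
Expenditure multiplier = 1/(1 − c(1−t)) = 1/(1 − 0.56×0.82) = 1/0.5408 ≈ 1.849.
ΔG contributes k·ΔG = (+$460 billion) / 0.5408 ≈ +$850.6 billion.
ΔT of −$167 billion changes first-round spending by −c·ΔT = +$93.52 billion, contributing k·(−c·ΔT) = (+$93.52 billion) / 0.5408 ≈ +$172.9 billion.
Net ΔY = k(ΔG − c·ΔT) = (+$553.52 billion) / 0.5408 ≈ +$1,024 billion.

+$1,024 billion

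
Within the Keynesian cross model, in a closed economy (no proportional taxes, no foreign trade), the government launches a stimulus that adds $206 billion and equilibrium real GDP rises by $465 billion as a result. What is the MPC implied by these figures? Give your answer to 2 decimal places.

Implied spending multiplier k = ΔY/ΔG = 465/206 ≈ 2.2573.
Since k = 1/(1 − MPC), MPC = 1 − 1/k = 1 − ΔG/ΔY = 1 − 206/465 ≈ 0.56.

0.56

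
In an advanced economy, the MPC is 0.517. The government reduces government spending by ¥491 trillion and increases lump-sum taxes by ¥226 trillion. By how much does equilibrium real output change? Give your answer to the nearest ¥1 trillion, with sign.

−¥1,258 trillion

Expenditure multiplier = 1/(1 − MPC) = 1/(1 − 0.517) = 1/0.483 ≈ 2.07.
ΔG contributes k·ΔG = (−¥491 trillion) / 0.483 ≈ −¥1,016.6 trillion.
ΔT of +¥226 trillion changes first-round spending by −c·ΔT = −¥116.842 trillion, contributing k·(−c·ΔT) = (−¥116.842 trillion) / 0.483 ≈ −¥241.9 trillion.
Net ΔY = k(ΔG − c·ΔT) = (−¥607.842 trillion) / 0.483 ≈ −¥1,258 trillion.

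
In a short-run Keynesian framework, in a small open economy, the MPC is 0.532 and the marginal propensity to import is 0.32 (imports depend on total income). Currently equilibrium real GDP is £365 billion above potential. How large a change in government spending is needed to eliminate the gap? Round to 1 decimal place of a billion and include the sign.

Spending multiplier = 1/(1 − c + m) = 1/(1 − 0.532 + 0.32) = 1/0.788 ≈ 1.269.
Need ΔY = −£365 billion, so ΔG = ΔY/k = (−£365 billion) × 0.788 ≈ −£287.6 billion.
The government should cut government spending by £287.6 billion.

−£287.6 billion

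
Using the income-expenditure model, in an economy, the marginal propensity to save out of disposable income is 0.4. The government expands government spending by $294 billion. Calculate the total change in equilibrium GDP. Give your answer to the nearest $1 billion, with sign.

+$735 billion

MPC = 1 − MPS = 1 − 0.4 = 0.6.
Expenditure multiplier = 1/(1 − MPC) = 1/(1 − 0.6) = 1/0.4 = 2.5.
ΔY = k × ΔG = (+$294 billion) / 0.4 = +$735 billion.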